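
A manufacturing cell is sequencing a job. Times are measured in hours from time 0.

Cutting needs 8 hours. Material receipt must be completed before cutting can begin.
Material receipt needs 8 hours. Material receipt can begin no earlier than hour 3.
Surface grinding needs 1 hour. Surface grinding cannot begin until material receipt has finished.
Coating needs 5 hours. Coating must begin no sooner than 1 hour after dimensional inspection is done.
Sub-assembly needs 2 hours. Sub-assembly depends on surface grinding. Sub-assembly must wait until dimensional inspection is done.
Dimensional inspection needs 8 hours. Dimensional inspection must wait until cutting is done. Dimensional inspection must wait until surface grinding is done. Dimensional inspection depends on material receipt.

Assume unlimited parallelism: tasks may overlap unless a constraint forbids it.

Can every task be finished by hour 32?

No

Material receipt cannot begin until its own release at hour 3. It runs from hour 3 to 3 + 8 = hour 11.
Surface grinding waits on material receipt (finishes hour 11), so it starts at hour 11 and finishes at 11 + 1 = hour 12.
After material receipt (finishes hour 11), cutting can start at hour 11 and finishes at hour 19.
Dimensional inspection cannot start until cutting (finishes hour 19); surface grinding (finishes hour 12); material receipt (finishes hour 11). The controlling bound is hour 19, so dimensional inspection finishes at 19 + 8 = hour 27.
Sub-assembly needs all of surface grinding (finishes hour 12); dimensional inspection (finishes hour 27). That puts its earliest start at hour 27; it finishes at 27 + 2 = hour 29.
After dimensional inspection (finishes hour 27, plus 1-hour gap → hour 28), coating can start at hour 28 and finishes at hour 33.
The earliest everything can be done is hour 33, which is after the deadline of 32, so it is not possible.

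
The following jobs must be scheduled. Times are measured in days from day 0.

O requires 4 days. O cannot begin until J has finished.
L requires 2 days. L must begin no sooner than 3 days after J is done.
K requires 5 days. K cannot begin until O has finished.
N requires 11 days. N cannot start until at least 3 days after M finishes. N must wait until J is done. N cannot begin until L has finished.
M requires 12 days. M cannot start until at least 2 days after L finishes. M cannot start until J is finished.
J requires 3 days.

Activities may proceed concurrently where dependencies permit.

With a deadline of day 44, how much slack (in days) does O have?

Nothing blocks J, so it runs from day 0 to day 3.
O cannot begin until J (finishes day 3). It runs from day 3 to 3 + 4 = day 7.

Working backward from the deadline:
Nothing follows K; the deadline of day 44 is its only limit. It must start by 44 − 5 = day 39.
Since K (must start by day 39) depends on it, O must finish by day 39. Backing off its 4-day duration gives a latest start of day 35.
So O can start as early as day 3 and as late as day 35, giving 35 − 3 = 32 days of slack.

32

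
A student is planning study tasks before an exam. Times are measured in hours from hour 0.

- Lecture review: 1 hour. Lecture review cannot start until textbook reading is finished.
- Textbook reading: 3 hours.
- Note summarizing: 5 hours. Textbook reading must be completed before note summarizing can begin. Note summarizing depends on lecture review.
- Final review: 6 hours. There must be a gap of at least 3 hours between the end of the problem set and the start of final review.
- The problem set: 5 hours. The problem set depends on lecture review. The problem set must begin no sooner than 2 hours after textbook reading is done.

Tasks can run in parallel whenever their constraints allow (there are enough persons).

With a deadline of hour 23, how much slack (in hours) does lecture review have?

Nothing blocks textbook reading, so it runs from hour 0 to hour 3.
Lecture review cannot begin until textbook reading (finishes hour 3). It runs from hour 3 to 3 + 1 = hour 4.

Working backward from the deadline:
Final review has no dependents, so it just needs to finish by hour 23. Starting by 23 − 6 = hour 17 achieves that.
The problem set feeds into final review (must start by hour 17, minus 3-hour gap → hour 14); so the problem set must finish by hour 14 and therefore start by hour 9.
Note summarizing must finish by hour 23; it takes 5 hours, so it must start by 23 − 5 = hour 18.
For lecture review: the problem set (must start by hour 9); note summarizing (must start by hour 18). The most restrictive is hour 9; with a 1-hour duration, lecture review must start by hour 8.
So lecture review can start as early as hour 3 and as late as hour 8, giving 8 − 3 = 5 hours of slack.

5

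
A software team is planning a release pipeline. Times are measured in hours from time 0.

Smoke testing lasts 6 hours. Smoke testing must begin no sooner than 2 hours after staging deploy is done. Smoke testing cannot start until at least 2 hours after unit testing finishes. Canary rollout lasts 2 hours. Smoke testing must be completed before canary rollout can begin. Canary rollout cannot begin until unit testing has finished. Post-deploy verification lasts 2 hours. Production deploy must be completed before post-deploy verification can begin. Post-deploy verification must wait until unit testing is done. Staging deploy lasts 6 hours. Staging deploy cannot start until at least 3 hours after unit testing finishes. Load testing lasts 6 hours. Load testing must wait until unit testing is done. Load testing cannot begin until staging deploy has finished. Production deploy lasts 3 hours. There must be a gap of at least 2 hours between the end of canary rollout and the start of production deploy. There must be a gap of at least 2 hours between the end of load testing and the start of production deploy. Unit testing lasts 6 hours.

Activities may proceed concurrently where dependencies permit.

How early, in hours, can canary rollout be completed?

Unit testing can start immediately at hour 0; it finishes at hour 6.
After unit testing (finishes hour 6, plus 3-hour gap → hour 9), staging deploy can start at hour 9 and finishes at hour 15.
Smoke testing has to wait for staging deploy (finishes hour 15, plus 2-hour gap → hour 17); unit testing (finishes hour 6, plus 2-hour gap → hour 8). The latest of these is hour 17, so smoke testing runs hour 17 to 17 + 6 = hour 23.
Canary rollout needs all of smoke testing (finishes hour 23); unit testing (finishes hour 6). That puts its earliest start at hour 23; it finishes at 23 + 2 = hour 25.

25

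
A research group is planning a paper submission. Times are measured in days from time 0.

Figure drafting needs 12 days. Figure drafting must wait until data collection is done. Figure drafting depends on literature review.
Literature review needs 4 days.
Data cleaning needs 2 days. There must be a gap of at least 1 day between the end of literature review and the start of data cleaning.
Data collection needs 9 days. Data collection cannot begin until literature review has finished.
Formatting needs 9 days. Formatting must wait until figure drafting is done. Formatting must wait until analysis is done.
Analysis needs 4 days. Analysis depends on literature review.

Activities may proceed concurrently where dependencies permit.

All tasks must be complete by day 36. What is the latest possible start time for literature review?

2

Formatting must finish by day 36; it takes 9 days, so it must start by 36 − 9 = day 27.
Figure drafting must finish before formatting (must start by day 27). With a 12-day duration, figure drafting must start by 27 − 12 = day 15.
Since figure drafting (must start by day 15) depends on it, data collection must finish by day 15. Backing off its 9-day duration gives a latest start of day 6.
Data cleaning has no dependents, so it just needs to finish by day 36. Starting by 36 − 2 = day 34 achieves that.
Since formatting (must start by day 27) depends on it, analysis must finish by day 27. Backing off its 4-day duration gives a latest start of day 23.
Literature review feeds data collection (must start by day 6); data cleaning (must start by day 34, minus 1-day gap → day 33); analysis (must start by day 23); figure drafting (must start by day 15). Taking the minimum, literature review must finish by day 6 and start by 6 − 4 = day 2.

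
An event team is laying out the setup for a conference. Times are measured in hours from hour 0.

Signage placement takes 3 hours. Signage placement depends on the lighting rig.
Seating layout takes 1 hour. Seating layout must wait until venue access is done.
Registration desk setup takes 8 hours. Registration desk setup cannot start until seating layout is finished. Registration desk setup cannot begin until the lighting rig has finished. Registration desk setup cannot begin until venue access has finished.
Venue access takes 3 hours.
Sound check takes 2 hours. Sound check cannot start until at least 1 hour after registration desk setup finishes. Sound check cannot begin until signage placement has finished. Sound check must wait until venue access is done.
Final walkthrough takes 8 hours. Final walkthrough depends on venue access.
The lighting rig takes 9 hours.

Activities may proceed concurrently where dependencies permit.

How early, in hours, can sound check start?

18

Nothing blocks the lighting rig, so it runs from hour 0 to hour 9.
Signage placement waits on the lighting rig (finishes hour 9), so it starts at hour 9 and finishes at 9 + 3 = hour 12.
Venue access has no prerequisites, so it starts at hour 0 and finishes at hour 3.
Seating layout waits on venue access (finishes hour 3), so it starts at hour 3 and finishes at 3 + 1 = hour 4.
Registration desk setup needs all of seating layout (finishes hour 4); the lighting rig (finishes hour 9); venue access (finishes hour 3). That puts its earliest start at hour 9; it finishes at 9 + 8 = hour 17.
Sound check waits on registration desk setup (finishes hour 17, plus 1-hour gap → hour 18); signage placement (finishes hour 12); venue access (finishes hour 3). The latest of these is hour 18, which is the earliest sound check can start.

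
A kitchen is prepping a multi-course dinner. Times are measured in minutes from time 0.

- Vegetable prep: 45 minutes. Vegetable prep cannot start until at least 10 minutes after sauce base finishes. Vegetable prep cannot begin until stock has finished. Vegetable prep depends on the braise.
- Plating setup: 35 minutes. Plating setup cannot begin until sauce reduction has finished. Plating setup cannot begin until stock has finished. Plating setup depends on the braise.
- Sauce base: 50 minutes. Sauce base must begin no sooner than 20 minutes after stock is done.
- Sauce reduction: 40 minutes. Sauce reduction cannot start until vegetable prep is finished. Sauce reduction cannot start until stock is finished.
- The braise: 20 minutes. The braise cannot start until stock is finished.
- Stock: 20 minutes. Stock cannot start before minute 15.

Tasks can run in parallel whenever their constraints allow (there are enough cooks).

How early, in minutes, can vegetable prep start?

Stock cannot begin until its own release at minute 15. It runs from minute 15 to 15 + 20 = minute 35.
After stock (finishes minute 35), the braise can start at minute 35 and finishes at minute 55.
After stock (finishes minute 35, plus 20-minute gap → minute 55), sauce base can start at minute 55 and finishes at minute 105.
Vegetable prep waits on sauce base (finishes minute 105, plus 10-minute gap → minute 115); stock (finishes minute 35); the braise (finishes minute 55). The latest of these is minute 115, which is the earliest vegetable prep can start.

115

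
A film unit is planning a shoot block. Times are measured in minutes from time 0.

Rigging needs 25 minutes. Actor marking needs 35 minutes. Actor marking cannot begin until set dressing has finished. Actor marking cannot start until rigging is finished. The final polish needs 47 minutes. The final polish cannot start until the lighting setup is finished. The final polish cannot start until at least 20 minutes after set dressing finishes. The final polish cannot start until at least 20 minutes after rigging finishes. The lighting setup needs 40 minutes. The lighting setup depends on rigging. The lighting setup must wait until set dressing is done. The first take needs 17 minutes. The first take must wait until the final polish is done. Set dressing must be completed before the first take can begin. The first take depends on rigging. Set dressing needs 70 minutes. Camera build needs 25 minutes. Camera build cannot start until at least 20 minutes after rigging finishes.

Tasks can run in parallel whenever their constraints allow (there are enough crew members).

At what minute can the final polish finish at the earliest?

157

Nothing blocks set dressing, so it runs from minute 0 to minute 70.
Nothing blocks rigging, so it runs from minute 0 to minute 25.
The lighting setup cannot start until rigging (finishes minute 25); set dressing (finishes minute 70). The controlling bound is minute 70, so the lighting setup finishes at 70 + 40 = minute 110.
For the final polish: the lighting setup (finishes minute 110); set dressing (finishes minute 70, plus 20-minute gap → minute 90); rigging (finishes minute 25, plus 20-minute gap → minute 45). Taking the maximum gives a start of minute 110, and it finishes at 110 + 47 = minute 157.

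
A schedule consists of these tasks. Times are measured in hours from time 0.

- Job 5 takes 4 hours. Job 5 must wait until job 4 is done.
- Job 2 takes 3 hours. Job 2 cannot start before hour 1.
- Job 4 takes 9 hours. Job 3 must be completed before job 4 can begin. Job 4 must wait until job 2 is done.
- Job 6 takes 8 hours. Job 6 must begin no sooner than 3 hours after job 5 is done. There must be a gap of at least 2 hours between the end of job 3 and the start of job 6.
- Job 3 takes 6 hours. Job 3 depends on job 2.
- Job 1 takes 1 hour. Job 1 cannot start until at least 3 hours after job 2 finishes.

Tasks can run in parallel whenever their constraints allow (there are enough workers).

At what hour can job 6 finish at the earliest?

34

After its own release at hour 1, job 2 can start at hour 1 and finishes at hour 4.
After job 2 (finishes hour 4), job 3 can start at hour 4 and finishes at hour 10.
Job 4 cannot start until job 3 (finishes hour 10); job 2 (finishes hour 4). The controlling bound is hour 10, so job 4 finishes at 10 + 9 = hour 19.
Job 5 waits on job 4 (finishes hour 19), so it starts at hour 19 and finishes at 19 + 4 = hour 23.
Job 6 cannot start until job 5 (finishes hour 23, plus 3-hour gap → hour 26); job 3 (finishes hour 10, plus 2-hour gap → hour 12). The controlling bound is hour 26, so job 6 finishes at 26 + 8 = hour 34.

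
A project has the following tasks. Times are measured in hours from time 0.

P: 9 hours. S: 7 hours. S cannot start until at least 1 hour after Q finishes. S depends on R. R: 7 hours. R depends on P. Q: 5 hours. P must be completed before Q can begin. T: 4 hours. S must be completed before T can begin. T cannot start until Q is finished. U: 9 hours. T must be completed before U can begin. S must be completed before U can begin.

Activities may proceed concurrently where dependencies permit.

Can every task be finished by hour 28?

P can start immediately at hour 0; it finishes at hour 9.
R waits on P (finishes hour 9), so it starts at hour 9 and finishes at 9 + 7 = hour 16.
Q cannot begin until P (finishes hour 9). It runs from hour 9 to 9 + 5 = hour 14.
S needs all of Q (finishes hour 14, plus 1-hour gap → hour 15); R (finishes hour 16). That puts its earliest start at hour 16; it finishes at 16 + 7 = hour 23.
T needs all of S (finishes hour 23); Q (finishes hour 14). That puts its earliest start at hour 23; it finishes at 23 + 4 = hour 27.
U cannot start until T (finishes hour 27); S (finishes hour 23). The controlling bound is hour 27, so U finishes at 27 + 9 = hour 36.
The earliest everything can be done is hour 36, which is after the deadline of 28, so it is not possible.

No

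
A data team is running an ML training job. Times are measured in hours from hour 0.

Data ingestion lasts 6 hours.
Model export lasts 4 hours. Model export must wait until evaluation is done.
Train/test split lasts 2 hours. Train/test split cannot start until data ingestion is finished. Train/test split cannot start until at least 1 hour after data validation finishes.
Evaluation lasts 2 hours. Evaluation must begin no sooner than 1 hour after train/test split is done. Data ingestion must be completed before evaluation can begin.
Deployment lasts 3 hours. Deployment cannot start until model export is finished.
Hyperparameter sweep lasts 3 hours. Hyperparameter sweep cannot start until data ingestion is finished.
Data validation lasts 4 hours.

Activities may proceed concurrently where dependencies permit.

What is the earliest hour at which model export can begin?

11

Data validation has no prerequisites, so it starts at hour 0 and finishes at hour 4.
Data ingestion can start immediately at hour 0; it finishes at hour 6.
Train/test split cannot start until data ingestion (finishes hour 6); data validation (finishes hour 4, plus 1-hour gap → hour 5). The controlling bound is hour 6, so train/test split finishes at 6 + 2 = hour 8.
Evaluation needs all of train/test split (finishes hour 8, plus 1-hour gap → hour 9); data ingestion (finishes hour 6). That puts its earliest start at hour 9; it finishes at 9 + 2 = hour 11.
Model export waits on evaluation (finishes hour 11), so the earliest it can start is hour 11.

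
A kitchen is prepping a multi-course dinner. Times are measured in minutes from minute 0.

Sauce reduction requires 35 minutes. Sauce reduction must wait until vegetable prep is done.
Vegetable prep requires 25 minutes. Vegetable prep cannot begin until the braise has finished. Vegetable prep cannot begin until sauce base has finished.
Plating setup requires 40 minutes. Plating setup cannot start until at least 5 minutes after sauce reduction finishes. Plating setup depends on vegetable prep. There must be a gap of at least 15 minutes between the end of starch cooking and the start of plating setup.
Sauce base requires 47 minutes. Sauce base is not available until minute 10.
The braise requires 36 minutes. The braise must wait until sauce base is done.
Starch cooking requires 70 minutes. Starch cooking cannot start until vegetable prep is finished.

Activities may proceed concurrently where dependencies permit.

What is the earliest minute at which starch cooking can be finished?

After its own release at minute 10, sauce base can start at minute 10 and finishes at minute 57.
The braise waits on sauce base (finishes minute 57), so it starts at minute 57 and finishes at 57 + 36 = minute 93.
Vegetable prep needs all of the braise (finishes minute 93); sauce base (finishes minute 57). That puts its earliest start at minute 93; it finishes at 93 + 25 = minute 118.
Starch cooking waits on vegetable prep (finishes minute 118), so it starts at minute 118 and finishes at 118 + 70 = minute 188.

188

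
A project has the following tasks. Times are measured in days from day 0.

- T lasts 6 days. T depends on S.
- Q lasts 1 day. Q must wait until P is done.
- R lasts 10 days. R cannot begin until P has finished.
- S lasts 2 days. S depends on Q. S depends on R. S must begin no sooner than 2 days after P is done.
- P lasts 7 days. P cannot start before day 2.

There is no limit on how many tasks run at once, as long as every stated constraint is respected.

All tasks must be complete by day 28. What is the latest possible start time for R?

T has no dependents, so it just needs to finish by day 28. Starting by 28 − 6 = day 22 achieves that.
S feeds into T (must start by day 22); so S must finish by day 22 and therefore start by day 20.
R must finish before S (must start by day 20). With a 10-day duration, R must start by 20 − 10 = day 10.

10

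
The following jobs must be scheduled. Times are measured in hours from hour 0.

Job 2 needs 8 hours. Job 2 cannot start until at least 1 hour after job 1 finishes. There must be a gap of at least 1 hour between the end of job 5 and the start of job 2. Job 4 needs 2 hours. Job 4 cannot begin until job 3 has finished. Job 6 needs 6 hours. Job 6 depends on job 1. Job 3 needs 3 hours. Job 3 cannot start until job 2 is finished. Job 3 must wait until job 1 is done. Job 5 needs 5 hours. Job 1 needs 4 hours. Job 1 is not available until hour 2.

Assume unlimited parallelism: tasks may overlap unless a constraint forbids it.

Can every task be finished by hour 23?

Job 5 has no prerequisites, so it starts at hour 0 and finishes at hour 5.
Job 1 cannot begin until its own release at hour 2. It runs from hour 2 to 2 + 4 = hour 6.
After job 1 (finishes hour 6), job 6 can start at hour 6 and finishes at hour 12.
For job 2: job 1 (finishes hour 6, plus 1-hour gap → hour 7); job 5 (finishes hour 5, plus 1-hour gap → hour 6). Taking the maximum gives a start of hour 7, and it finishes at 7 + 8 = hour 15.
Job 3 cannot start until job 2 (finishes hour 15); job 1 (finishes hour 6). The controlling bound is hour 15, so job 3 finishes at 15 + 3 = hour 18.
After job 3 (finishes hour 18), job 4 can start at hour 18 and finishes at hour 20.
Every task is finished by hour 20, which is no later than the deadline of 23, so the schedule is feasible.

Yes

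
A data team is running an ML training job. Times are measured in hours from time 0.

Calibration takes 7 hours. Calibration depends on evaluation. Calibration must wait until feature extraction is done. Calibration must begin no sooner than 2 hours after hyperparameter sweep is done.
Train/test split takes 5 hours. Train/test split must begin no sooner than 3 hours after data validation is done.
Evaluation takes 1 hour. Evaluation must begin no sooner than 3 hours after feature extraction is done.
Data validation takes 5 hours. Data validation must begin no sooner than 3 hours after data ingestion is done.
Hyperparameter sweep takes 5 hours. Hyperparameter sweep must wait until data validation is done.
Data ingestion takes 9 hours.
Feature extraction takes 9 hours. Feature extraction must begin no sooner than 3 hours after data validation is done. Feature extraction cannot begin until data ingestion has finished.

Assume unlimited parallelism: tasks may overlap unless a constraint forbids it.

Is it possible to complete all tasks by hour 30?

No

Data ingestion can start immediately at hour 0; it finishes at hour 9.
After data ingestion (finishes hour 9, plus 3-hour gap → hour 12), data validation can start at hour 12 and finishes at hour 17.
After data validation (finishes hour 17), hyperparameter sweep can start at hour 17 and finishes at hour 22.
After data validation (finishes hour 17, plus 3-hour gap → hour 20), train/test split can start at hour 20 and finishes at hour 25.
Feature extraction needs all of data validation (finishes hour 17, plus 3-hour gap → hour 20); data ingestion (finishes hour 9). That puts its earliest start at hour 20; it finishes at 20 + 9 = hour 29.
Evaluation waits on feature extraction (finishes hour 29, plus 3-hour gap → hour 32), so it starts at hour 32 and finishes at 32 + 1 = hour 33.
For calibration: evaluation (finishes hour 33); feature extraction (finishes hour 29); hyperparameter sweep (finishes hour 22, plus 2-hour gap → hour 24). Taking the maximum gives a start of hour 33, and it finishes at 33 + 7 = hour 40.
The earliest everything can be done is hour 40, which is after the deadline of 30, so it is not possible.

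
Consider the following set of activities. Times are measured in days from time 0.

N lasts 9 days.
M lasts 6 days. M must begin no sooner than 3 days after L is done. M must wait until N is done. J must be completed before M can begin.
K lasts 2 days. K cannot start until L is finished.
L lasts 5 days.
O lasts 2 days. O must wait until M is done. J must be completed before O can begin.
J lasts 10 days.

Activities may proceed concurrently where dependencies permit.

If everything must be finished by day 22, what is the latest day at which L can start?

6

Nothing follows O; the deadline of day 22 is its only limit. It must start by 22 − 2 = day 20.
M has to be done before O (must start by day 20). That means finishing by day 20, i.e. starting by 20 − 6 = day 14.
K must finish by day 22; it takes 2 days, so it must start by 22 − 2 = day 20.
L must finish in time for K (must start by day 20); M (must start by day 14, minus 3-day gap → day 11). The tightest is day 11, so L must start by 11 − 5 = day 6.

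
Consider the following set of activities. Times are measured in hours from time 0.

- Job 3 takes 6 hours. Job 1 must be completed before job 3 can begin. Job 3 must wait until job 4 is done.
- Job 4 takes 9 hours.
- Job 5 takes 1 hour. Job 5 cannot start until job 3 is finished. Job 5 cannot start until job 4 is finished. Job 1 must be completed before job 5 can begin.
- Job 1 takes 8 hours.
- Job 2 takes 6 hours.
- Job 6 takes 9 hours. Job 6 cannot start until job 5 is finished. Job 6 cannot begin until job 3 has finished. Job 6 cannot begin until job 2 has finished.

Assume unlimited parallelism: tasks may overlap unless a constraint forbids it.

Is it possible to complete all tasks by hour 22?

Job 4 has no prerequisites, so it starts at hour 0 and finishes at hour 9.
Job 2 can start immediately at hour 0; it finishes at hour 6.
Job 1 can start immediately at hour 0; it finishes at hour 8.
Job 3 cannot start until job 1 (finishes hour 8); job 4 (finishes hour 9). The controlling bound is hour 9, so job 3 finishes at 9 + 6 = hour 15.
Job 5 needs all of job 3 (finishes hour 15); job 4 (finishes hour 9); job 1 (finishes hour 8). That puts its earliest start at hour 15; it finishes at 15 + 1 = hour 16.
For job 6: job 5 (finishes hour 16); job 3 (finishes hour 15); job 2 (finishes hour 6). Taking the maximum gives a start of hour 16, and it finishes at 16 + 9 = hour 25.
The earliest everything can be done is hour 25, which is after the deadline of 22, so it is not possible.

No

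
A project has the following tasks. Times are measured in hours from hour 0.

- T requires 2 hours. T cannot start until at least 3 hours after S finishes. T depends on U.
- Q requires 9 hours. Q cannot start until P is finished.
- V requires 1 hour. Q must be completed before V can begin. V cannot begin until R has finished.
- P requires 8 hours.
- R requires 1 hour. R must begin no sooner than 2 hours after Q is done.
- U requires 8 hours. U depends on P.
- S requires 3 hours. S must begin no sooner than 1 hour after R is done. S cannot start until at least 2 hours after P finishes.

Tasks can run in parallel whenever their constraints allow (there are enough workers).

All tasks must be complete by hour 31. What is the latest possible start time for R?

21

T must finish by hour 31; it takes 2 hours, so it must start by 31 − 2 = hour 29.
S feeds into T (must start by hour 29, minus 3-hour gap → hour 26); so S must finish by hour 26 and therefore start by hour 23.
To finish by hour 31, V (duration 1) must start no later than hour 30.
For R: S (must start by hour 23, minus 1-hour gap → hour 22); V (must start by hour 30). The most restrictive is hour 22; with a 1-hour duration, R must start by hour 21.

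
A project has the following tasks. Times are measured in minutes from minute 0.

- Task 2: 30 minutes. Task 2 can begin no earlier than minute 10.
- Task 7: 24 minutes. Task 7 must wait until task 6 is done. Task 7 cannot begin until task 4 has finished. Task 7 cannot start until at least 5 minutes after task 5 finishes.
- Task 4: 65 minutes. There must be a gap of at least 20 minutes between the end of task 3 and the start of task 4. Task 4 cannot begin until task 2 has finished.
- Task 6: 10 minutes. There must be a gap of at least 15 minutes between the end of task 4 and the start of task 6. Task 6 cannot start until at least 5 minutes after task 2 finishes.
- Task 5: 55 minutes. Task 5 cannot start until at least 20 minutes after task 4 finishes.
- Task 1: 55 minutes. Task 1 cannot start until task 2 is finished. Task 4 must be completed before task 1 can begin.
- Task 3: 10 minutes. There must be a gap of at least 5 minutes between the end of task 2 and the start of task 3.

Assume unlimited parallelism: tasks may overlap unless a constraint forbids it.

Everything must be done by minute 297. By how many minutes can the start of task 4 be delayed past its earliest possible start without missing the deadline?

Task 2 cannot begin until its own release at minute 10. It runs from minute 10 to 10 + 30 = minute 40.
After task 2 (finishes minute 40, plus 5-minute gap → minute 45), task 3 can start at minute 45 and finishes at minute 55.
Task 4 has to wait for task 3 (finishes minute 55, plus 20-minute gap → minute 75); task 2 (finishes minute 40). The latest of these is minute 75, so task 4 runs minute 75 to 75 + 65 = minute 140.

Working backward from the deadline:
Nothing follows task 1; the deadline of minute 297 is its only limit. It must start by 297 − 55 = minute 242.
Nothing follows task 7; the deadline of minute 297 is its only limit. It must start by 297 − 24 = minute 273.
Task 5 feeds into task 7 (must start by minute 273, minus 5-minute gap → minute 268); so task 5 must finish by minute 268 and therefore start by minute 213.
Since task 7 (must start by minute 273) depends on it, task 6 must finish by minute 273. Backing off its 10-minute duration gives a latest start of minute 263.
Task 4 feeds task 1 (must start by minute 242); task 5 (must start by minute 213, minus 20-minute gap → minute 193); task 6 (must start by minute 263, minus 15-minute gap → minute 248); task 7 (must start by minute 273). Taking the minimum, task 4 must finish by minute 193 and start by 193 − 65 = minute 128.
So task 4 can start as early as minute 75 and as late as minute 128, giving 128 − 75 = 53 minutes of slack.

53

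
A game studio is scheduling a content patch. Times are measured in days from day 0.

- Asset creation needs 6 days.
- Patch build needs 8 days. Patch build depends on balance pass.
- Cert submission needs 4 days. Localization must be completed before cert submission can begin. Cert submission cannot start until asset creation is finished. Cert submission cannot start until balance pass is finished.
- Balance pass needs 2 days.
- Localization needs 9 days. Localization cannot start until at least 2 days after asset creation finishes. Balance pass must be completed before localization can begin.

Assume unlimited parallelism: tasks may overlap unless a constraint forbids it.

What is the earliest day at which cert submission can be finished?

21

Nothing blocks balance pass, so it runs from day 0 to day 2.
Asset creation can start immediately at day 0; it finishes at day 6.
Localization needs all of asset creation (finishes day 6, plus 2-day gap → day 8); balance pass (finishes day 2). That puts its earliest start at day 8; it finishes at 8 + 9 = day 17.
Cert submission cannot start until localization (finishes day 17); asset creation (finishes day 6); balance pass (finishes day 2). The controlling bound is day 17, so cert submission finishes at 17 + 4 = day 21.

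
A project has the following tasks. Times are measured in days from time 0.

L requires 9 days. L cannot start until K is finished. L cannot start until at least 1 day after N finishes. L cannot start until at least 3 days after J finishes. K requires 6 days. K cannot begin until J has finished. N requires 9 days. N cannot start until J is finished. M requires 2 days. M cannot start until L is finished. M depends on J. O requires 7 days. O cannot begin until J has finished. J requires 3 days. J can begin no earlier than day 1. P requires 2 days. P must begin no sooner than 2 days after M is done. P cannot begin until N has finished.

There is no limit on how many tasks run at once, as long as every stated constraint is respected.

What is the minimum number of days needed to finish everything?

29

J waits on its own release at day 1, so it starts at day 1 and finishes at 1 + 3 = day 4.
After J (finishes day 4), O can start at day 4 and finishes at day 11.
After J (finishes day 4), N can start at day 4 and finishes at day 13.
After J (finishes day 4), K can start at day 4 and finishes at day 10.
For L: K (finishes day 10); N (finishes day 13, plus 1-day gap → day 14); J (finishes day 4, plus 3-day gap → day 7). Taking the maximum gives a start of day 14, and it finishes at 14 + 9 = day 23.
M has to wait for L (finishes day 23); J (finishes day 4). The latest of these is day 23, so M runs day 23 to 23 + 2 = day 25.
P needs all of M (finishes day 25, plus 2-day gap → day 27); N (finishes day 13). That puts its earliest start at day 27; it finishes at 27 + 2 = day 29.
All tasks are finished once the last one completes. Finish times: J at 4, K at 10, L at 23, M at 25, N at 13, O at 11, P at 29. The latest is day 29.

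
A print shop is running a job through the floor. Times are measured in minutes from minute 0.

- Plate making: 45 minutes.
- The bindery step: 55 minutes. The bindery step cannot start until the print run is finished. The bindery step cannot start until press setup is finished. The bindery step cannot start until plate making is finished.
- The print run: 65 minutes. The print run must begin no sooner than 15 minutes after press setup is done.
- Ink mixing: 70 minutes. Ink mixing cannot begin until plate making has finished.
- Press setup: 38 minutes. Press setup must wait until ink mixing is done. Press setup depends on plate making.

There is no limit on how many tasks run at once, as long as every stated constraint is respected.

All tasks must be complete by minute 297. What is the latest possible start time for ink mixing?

The bindery step must finish by minute 297; it takes 55 minutes, so it must start by 297 − 55 = minute 242.
Since the bindery step (must start by minute 242) depends on it, the print run must finish by minute 242. Backing off its 65-minute duration gives a latest start of minute 177.
Press setup has several dependents: the print run (must start by minute 177, minus 15-minute gap → minute 162); the bindery step (must start by minute 242). The earliest of those limits is minute 162, so press setup must start by 162 − 38 = minute 124.
Ink mixing has to be done before press setup (must start by minute 124). That means finishing by minute 124, i.e. starting by 124 − 70 = minute 54.

54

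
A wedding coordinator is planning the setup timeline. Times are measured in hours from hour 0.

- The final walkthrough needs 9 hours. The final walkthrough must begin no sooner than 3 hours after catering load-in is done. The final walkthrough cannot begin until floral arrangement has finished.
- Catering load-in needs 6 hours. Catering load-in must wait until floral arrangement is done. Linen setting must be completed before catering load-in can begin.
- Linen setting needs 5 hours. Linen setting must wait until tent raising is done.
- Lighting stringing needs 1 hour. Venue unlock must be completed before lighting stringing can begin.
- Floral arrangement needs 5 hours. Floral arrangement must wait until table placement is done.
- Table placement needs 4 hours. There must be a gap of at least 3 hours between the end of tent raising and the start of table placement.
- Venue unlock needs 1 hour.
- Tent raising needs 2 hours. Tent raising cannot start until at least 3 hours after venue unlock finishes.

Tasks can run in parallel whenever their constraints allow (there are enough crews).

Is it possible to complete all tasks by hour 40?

Venue unlock can start immediately at hour 0; it finishes at hour 1.
Lighting stringing cannot begin until venue unlock (finishes hour 1). It runs from hour 1 to 1 + 1 = hour 2.
Tent raising waits on venue unlock (finishes hour 1, plus 3-hour gap → hour 4), so it starts at hour 4 and finishes at 4 + 2 = hour 6.
After tent raising (finishes hour 6), linen setting can start at hour 6 and finishes at hour 11.
Table placement cannot begin until tent raising (finishes hour 6, plus 3-hour gap → hour 9). It runs from hour 9 to 9 + 4 = hour 13.
Floral arrangement waits on table placement (finishes hour 13), so it starts at hour 13 and finishes at 13 + 5 = hour 18.
For catering load-in: floral arrangement (finishes hour 18); linen setting (finishes hour 11). Taking the maximum gives a start of hour 18, and it finishes at 18 + 6 = hour 24.
The final walkthrough needs all of catering load-in (finishes hour 24, plus 3-hour gap → hour 27); floral arrangement (finishes hour 18). That puts its earliest start at hour 27; it finishes at 27 + 9 = hour 36.
Every task is finished by hour 36, which is no later than the deadline of 40, so the schedule is feasible.

Yes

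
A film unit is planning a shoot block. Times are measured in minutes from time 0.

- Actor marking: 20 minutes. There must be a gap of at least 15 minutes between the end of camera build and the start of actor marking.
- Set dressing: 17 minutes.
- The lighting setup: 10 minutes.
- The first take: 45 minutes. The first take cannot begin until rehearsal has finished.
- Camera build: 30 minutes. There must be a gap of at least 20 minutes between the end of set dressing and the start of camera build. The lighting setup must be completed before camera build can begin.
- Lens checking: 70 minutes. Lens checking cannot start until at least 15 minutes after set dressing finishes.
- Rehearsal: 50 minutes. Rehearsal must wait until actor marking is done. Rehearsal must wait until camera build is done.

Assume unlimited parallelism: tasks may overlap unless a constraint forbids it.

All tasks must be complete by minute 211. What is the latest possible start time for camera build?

51

To finish by minute 211, the first take (duration 45) must start no later than minute 166.
Rehearsal has to be done before the first take (must start by minute 166). That means finishing by minute 166, i.e. starting by 166 − 50 = minute 116.
Actor marking must finish before rehearsal (must start by minute 116). With a 20-minute duration, actor marking must start by 116 − 20 = minute 96.
For camera build: actor marking (must start by minute 96, minus 15-minute gap → minute 81); rehearsal (must start by minute 116). The most restrictive is minute 81; with a 30-minute duration, camera build must start by minute 51.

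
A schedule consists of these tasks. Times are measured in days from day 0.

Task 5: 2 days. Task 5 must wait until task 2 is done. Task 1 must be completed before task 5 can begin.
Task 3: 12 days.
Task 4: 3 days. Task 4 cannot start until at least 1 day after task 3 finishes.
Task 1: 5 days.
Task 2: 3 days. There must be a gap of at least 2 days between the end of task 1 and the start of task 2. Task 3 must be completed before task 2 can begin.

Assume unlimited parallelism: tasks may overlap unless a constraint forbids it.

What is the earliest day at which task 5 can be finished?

Task 3 has no prerequisites, so it starts at day 0 and finishes at day 12.
Nothing blocks task 1, so it runs from day 0 to day 5.
Task 2 has to wait for task 1 (finishes day 5, plus 2-day gap → day 7); task 3 (finishes day 12). The latest of these is day 12, so task 2 runs day 12 to 12 + 3 = day 15.
Task 5 cannot start until task 2 (finishes day 15); task 1 (finishes day 5). The controlling bound is day 15, so task 5 finishes at 15 + 2 = day 17.

17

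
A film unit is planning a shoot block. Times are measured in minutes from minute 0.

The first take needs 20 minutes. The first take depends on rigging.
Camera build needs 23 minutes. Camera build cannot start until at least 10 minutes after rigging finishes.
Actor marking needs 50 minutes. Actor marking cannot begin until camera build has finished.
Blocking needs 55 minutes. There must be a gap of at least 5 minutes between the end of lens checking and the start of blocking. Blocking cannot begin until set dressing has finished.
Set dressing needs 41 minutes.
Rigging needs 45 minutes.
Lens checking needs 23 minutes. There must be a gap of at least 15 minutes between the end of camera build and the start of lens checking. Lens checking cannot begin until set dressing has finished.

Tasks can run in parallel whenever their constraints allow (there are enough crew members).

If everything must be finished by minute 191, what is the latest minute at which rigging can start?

15

Blocking has no dependents, so it just needs to finish by minute 191. Starting by 191 − 55 = minute 136 achieves that.
Lens checking has to be done before blocking (must start by minute 136, minus 5-minute gap → minute 131). That means finishing by minute 131, i.e. starting by 131 − 23 = minute 108.
Nothing follows actor marking; the deadline of minute 191 is its only limit. It must start by 191 − 50 = minute 141.
Camera build feeds lens checking (must start by minute 108, minus 15-minute gap → minute 93); actor marking (must start by minute 141). Taking the minimum, camera build must finish by minute 93 and start by 93 − 23 = minute 70.
The first take has no dependents, so it just needs to finish by minute 191. Starting by 191 − 20 = minute 171 achieves that.
For rigging: camera build (must start by minute 70, minus 10-minute gap → minute 60); the first take (must start by minute 171). The most restrictive is minute 60; with a 45-minute duration, rigging must start by minute 15.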